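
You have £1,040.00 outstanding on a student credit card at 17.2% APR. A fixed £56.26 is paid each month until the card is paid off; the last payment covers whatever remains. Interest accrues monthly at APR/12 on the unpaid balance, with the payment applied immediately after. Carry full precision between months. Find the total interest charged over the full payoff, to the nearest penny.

£177.00

Monthly rate r = 17.2%/12 = 1.43333% = 0.0143333.
Payoff takes n = ⌈−ln(1 − rB₀/P)/ln(1+r)⌉ = ⌈21.630⌉ = 22 payments; the last is £35.54.
Total paid = 21·£56.26 + £35.54 = £1,217.00.
Total interest = total paid − principal = £1,217.00 − £1,040.00 = £177.00.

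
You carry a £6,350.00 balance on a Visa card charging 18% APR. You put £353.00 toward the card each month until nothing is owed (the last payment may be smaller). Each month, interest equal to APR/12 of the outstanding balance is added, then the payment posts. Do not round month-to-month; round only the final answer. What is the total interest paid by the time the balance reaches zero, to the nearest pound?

Monthly rate r = 18%/12 = 1.5% = 0.015.
Payoff takes n = ⌈−ln(1 − rB₀/P)/ln(1+r)⌉ = ⌈21.122⌉ = 22 payments; the last is £43.36.
Total paid = 21·£353.00 + £43.36 = £7,456.36.
Total interest = total paid − principal = £7,456.36 − £6,350.00 = £1,106.36.

£1,106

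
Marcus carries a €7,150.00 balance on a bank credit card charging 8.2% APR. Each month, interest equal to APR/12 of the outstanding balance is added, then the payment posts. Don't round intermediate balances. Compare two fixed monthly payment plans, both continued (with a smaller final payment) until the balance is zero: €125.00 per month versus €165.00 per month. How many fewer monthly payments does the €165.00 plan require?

Monthly rate r = 8.2%/12 = 0.683333% = 0.00683333.
At €125.00/mo: n = ⌈−ln(1 − rB₀/P)/ln(1+r)⌉ = 73 payments (last €99.03); total interest = total paid − €7,150.00 = €1,949.03.
At €165.00/mo: 52 payments (last €92.69); total interest €1,357.69.
Payments saved = 73 − 52 = 21.

21 fewer payments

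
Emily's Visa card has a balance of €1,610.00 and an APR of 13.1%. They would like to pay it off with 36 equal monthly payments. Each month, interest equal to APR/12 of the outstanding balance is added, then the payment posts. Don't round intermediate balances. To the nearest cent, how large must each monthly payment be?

Monthly rate r = 13.1%/12 = 1.09167% = 0.0109167.
Level-payment amortization: P = B₀·r / (1 − (1+r)^(−n)) = 1610.00·0.0109167 / (1 − 1.01092^(−36)).
Denominator 1 − (1+r)^(−36) = 0.323532152.
P = 17.5758 / 0.323532152 ≈ 54.32.

€54.32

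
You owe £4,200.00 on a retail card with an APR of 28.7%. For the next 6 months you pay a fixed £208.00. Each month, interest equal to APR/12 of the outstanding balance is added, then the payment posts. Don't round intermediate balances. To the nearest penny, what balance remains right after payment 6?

Monthly rate r = 28.7%/12 = 2.39167% = 0.0239167.
Each month: B ← B·(1+r) − £208.00.
Month 1: interest £100.45; balance after payment £4,092.45.
Month 2: interest £97.88; balance after payment £3,982.33.
Month 3: interest £95.24; balance after payment £3,869.57.
Month 4: interest £92.55; balance after payment £3,754.12.
Month 5: interest £89.79; balance after payment £3,635.91.
Month 6: interest £86.96; balance after payment £3,514.86.

£3,514.86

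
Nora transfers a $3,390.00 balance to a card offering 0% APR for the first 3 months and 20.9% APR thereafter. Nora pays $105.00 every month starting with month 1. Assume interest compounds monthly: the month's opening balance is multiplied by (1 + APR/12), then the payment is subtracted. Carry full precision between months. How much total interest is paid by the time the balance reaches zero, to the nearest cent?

$1,263.86

Promo months 1–3 at r₀ = 0%/12 = 0; months 4+ at r₁ = 20.9%/12 = 0.0174167.
After month 3 (no interest yet): B = $3,390.00 − 3·$105.00 = $3,075.00.
Then at r₁ with $105.00/mo: n₂ = −ln(1 − r₁·B/P)/ln(1+r₁) ≈ 41.32 → 42 more payments.
Total paid = 44·$105.00 + $33.86 = $4,653.86; interest = $4,653.86 − $3,390.00 = $1,263.86.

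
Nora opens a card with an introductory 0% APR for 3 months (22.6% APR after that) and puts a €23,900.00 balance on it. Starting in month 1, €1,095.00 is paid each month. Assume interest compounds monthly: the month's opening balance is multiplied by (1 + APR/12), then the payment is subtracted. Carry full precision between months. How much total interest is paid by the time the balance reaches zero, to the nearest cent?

€5,082.73

Promo months 1–3 at r₀ = 0%/12 = 0; months 4+ at r₁ = 22.6%/12 = 0.0188333.
After month 3 (no interest yet): B = €23,900.00 − 3·€1,095.00 = €20,615.00.
Then at r₁ with €1,095.00/mo: n₂ = −ln(1 − r₁·B/P)/ln(1+r₁) ≈ 23.47 → 24 more payments.
Total paid = 26·€1,095.00 + €512.73 = €28,982.73; interest = €28,982.73 − €23,900.00 = €5,082.73.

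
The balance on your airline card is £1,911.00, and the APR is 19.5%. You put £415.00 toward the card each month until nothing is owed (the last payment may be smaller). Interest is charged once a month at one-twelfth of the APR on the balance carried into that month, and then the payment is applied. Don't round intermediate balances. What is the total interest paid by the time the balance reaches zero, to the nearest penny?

Monthly rate r = 19.5%/12 = 1.625% = 0.01625.
Payoff takes n = ⌈−ln(1 − rB₀/P)/ln(1+r)⌉ = ⌈4.825⌉ = 5 payments; the last is £342.86.
Total paid = 4·£415.00 + £342.86 = £2,002.86.
Total interest = total paid − principal = £2,002.86 − £1,911.00 = £91.86.

£91.86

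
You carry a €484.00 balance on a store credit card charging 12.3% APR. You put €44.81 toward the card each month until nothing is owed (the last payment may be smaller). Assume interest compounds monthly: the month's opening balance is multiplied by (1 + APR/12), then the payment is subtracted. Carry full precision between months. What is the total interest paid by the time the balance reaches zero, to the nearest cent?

€31.63

Monthly rate r = 12.3%/12 = 1.025% = 0.01025.
Payoff takes n = ⌈−ln(1 − rB₀/P)/ln(1+r)⌉ = ⌈11.506⌉ = 12 payments; the last is €22.72.
Total paid = 11·€44.81 + €22.72 = €515.63.
Total interest = total paid − principal = €515.63 − €484.00 = €31.63.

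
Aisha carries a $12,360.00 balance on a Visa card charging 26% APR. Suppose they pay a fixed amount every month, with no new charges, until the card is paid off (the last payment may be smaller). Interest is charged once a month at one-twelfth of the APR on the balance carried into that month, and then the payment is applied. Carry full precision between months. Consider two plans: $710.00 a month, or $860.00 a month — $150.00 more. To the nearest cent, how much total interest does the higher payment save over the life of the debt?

Monthly rate r = 26%/12 = 2.16667% = 0.0216667.
At $710.00/mo: n = ⌈−ln(1 − rB₀/P)/ln(1+r)⌉ = 23 payments (last $64.44); total interest = total paid − $12,360.00 = $3,324.44.
At $860.00/mo: 18 payments (last $350.80); total interest $2,610.80.
Interest saved = $3,324.44 − $2,610.80 = $713.64.

$713.64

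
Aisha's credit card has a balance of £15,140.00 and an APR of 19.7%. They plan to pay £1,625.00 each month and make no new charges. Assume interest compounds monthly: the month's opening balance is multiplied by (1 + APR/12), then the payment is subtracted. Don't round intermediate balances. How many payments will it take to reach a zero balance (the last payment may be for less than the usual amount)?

11 months

Monthly rate r = 19.7%/12 = 1.64167% = 0.0164167.
Recurrence: B ← B·(1+r) − £1,625.00.
Month 1: interest £248.55; balance after payment £13,763.55.
Month 2: interest £225.95; balance after payment £12,364.50.
Closed form: n = −ln(1 − rB₀/P)/ln(1+r) = −ln(0.84705)/ln(1.01642) ≈ 10.194, so the balance reaches zero during payment 11.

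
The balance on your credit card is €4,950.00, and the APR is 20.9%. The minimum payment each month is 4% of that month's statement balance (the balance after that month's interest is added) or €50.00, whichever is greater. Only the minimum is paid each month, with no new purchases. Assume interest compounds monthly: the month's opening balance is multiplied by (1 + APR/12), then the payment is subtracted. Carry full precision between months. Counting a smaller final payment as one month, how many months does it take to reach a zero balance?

Monthly rate r = 20.9%/12 = 1.74167% = 0.0174167.
While 4% of the post-interest balance exceeds €50.00, each month B ← (B·(1+r))·(1 − 0.04), i.e. B shrinks by the factor (1+r)·0.96 = 0.97672.
This holds for months 1–60. Entering month 61 the balance is €1,204.51; 4% of the post-interest balance is now below €50.00, so the flat €50.00 minimum applies from here.
From month 61 a fixed €50.00 at rate r clears €1,204.51 in 32 more payments. Total: 60 + 32 = 92 months.

92 months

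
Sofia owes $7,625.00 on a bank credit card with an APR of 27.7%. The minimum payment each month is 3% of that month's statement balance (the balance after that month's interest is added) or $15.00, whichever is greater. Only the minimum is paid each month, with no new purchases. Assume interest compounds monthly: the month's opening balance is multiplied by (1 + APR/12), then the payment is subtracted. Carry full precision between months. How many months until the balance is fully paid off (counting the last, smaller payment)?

Monthly rate r = 27.7%/12 = 2.30833% = 0.0230833.
While 3% of the post-interest balance exceeds $15.00, each month B ← (B·(1+r))·(1 − 0.03), i.e. B shrinks by the factor (1+r)·0.97 = 0.99239.
This holds for months 1–360. Entering month 361 the balance is $487.56; 3% of the post-interest balance is now below $15.00, so the flat $15.00 minimum applies from here.
From month 361 a fixed $15.00 at rate r clears $487.56 in 61 more payments. Total: 360 + 61 = 421 months.

421 months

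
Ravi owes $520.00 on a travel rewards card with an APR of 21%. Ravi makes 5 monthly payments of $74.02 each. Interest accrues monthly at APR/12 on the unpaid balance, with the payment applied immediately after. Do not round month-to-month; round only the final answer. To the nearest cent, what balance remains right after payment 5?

$183.84

Monthly rate r = 21%/12 = 1.75% = 0.0175.
Each month: B ← B·(1+r) − $74.02.
Month 1: interest $9.10; balance after payment $455.08.
Month 2: interest $7.96; balance after payment $389.02.
Month 3: interest $6.81; balance after payment $321.81.
Month 4: interest $5.63; balance after payment $253.42.
Month 5: interest $4.43; balance after payment $183.84.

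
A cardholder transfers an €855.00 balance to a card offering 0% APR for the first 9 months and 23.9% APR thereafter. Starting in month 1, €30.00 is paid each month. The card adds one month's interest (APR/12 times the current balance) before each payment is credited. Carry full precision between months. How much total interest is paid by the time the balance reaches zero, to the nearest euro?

Promo months 1–9 at r₀ = 0%/12 = 0; months 10+ at r₁ = 23.9%/12 = 0.0199167.
After month 9 (no interest yet): B = €855.00 − 9·€30.00 = €585.00.
Then at r₁ with €30.00/mo: n₂ = −ln(1 − r₁·B/P)/ln(1+r₁) ≈ 24.93 → 25 more payments.
Total paid = 33·€30.00 + €27.91 = €1,017.91; interest = €1,017.91 − €855.00 = €162.91.

€163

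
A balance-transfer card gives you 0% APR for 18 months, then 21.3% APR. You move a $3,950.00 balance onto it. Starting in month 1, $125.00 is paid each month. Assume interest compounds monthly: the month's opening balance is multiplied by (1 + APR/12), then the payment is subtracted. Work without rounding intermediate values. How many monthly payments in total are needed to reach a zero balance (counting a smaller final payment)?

34 months

Promo months 1–18 at r₀ = 0%/12 = 0; months 19+ at r₁ = 21.3%/12 = 0.01775.
After month 18 (no interest yet): B = $3,950.00 − 18·$125.00 = $1,700.00.
Then at r₁ with $125.00/mo: n₂ = −ln(1 − r₁·B/P)/ln(1+r₁) ≈ 15.70 → 16 more payments.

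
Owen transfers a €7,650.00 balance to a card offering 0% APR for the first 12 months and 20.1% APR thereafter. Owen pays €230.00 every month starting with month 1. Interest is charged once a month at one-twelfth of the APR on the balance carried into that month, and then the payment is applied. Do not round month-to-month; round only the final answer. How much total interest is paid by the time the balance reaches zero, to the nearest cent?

€1,206.08

Promo months 1–12 at r₀ = 0%/12 = 0; months 13+ at r₁ = 20.1%/12 = 0.01675.
After month 12 (no interest yet): B = €7,650.00 − 12·€230.00 = €4,890.00.
Then at r₁ with €230.00/mo: n₂ = −ln(1 − r₁·B/P)/ln(1+r₁) ≈ 26.50 → 27 more payments.
Total paid = 38·€230.00 + €116.08 = €8,856.08; interest = €8,856.08 − €7,650.00 = €1,206.08.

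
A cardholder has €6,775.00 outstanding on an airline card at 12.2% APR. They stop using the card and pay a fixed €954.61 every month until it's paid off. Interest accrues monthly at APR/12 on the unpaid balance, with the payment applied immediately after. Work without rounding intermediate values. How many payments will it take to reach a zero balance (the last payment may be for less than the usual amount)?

Monthly rate r = 12.2%/12 = 1.01667% = 0.0101667.
Recurrence: B ← B·(1+r) − €954.61.
Month 1: interest €68.88; balance after payment €5,889.27.
Month 2: interest €59.87; balance after payment €4,994.53.
Closed form: n = −ln(1 − rB₀/P)/ln(1+r) = −ln(0.92785)/ln(1.01017) ≈ 7.404, so the balance reaches zero during payment 8.

8 payments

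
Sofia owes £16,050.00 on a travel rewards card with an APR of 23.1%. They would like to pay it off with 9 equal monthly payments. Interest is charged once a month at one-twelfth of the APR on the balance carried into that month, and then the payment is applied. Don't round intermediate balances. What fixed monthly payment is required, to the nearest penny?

£1,959.34

Monthly rate r = 23.1%/12 = 1.925% = 0.01925.
Level-payment amortization: P = B₀·r / (1 − (1+r)^(−n)) = 16050.00·0.01925 / (1 − 1.01925^(−9)).
Denominator 1 − (1+r)^(−9) = 0.15768697.
P = 308.962 / 0.15768697 ≈ 1959.34.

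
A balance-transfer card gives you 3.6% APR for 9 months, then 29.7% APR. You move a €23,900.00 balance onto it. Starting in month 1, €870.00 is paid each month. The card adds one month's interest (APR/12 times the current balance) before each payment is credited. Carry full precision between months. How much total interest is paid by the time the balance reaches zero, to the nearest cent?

Promo months 1–9 at r₀ = 3.6%/12 = 0.003; months 10+ at r₁ = 29.7%/12 = 0.02475.
After month 9: iterate B ← B·(1+r₀) − €870.00 for 9 months → €16,628.48.
Then at r₁ with €870.00/mo: n₂ = −ln(1 − r₁·B/P)/ln(1+r₁) ≈ 26.20 → 27 more payments.
Total paid = 35·€870.00 + €179.18 = €30,629.18; interest = €30,629.18 − €23,900.00 = €6,729.18.

€6,729.18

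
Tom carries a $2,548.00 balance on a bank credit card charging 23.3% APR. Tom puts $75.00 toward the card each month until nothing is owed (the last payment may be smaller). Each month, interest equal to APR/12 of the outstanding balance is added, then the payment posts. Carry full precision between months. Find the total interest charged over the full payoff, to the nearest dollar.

$1,655

Monthly rate r = 23.3%/12 = 1.94167% = 0.0194167.
Payoff takes n = ⌈−ln(1 − rB₀/P)/ln(1+r)⌉ = ⌈56.045⌉ = 57 payments; the last is $3.41.
Total paid = 56·$75.00 + $3.41 = $4,203.41.
Total interest = total paid − principal = $4,203.41 − $2,548.00 = $1,655.41.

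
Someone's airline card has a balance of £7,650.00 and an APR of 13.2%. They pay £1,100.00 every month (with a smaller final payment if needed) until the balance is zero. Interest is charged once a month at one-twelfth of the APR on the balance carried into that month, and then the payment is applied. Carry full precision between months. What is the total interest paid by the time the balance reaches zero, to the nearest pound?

Monthly rate r = 13.2%/12 = 1.1% = 0.011.
Payoff takes n = ⌈−ln(1 − rB₀/P)/ln(1+r)⌉ = ⌈7.275⌉ = 8 payments; the last is £303.34.
Total paid = 7·£1,100.00 + £303.34 = £8,003.34.
Total interest = total paid − principal = £8,003.34 − £7,650.00 = £353.34.

£353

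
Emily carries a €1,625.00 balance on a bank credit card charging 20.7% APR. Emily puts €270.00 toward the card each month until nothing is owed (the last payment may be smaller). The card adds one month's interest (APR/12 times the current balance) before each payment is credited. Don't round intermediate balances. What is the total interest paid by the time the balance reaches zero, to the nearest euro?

€106

Monthly rate r = 20.7%/12 = 1.725% = 0.01725.
Payoff takes n = ⌈−ln(1 − rB₀/P)/ln(1+r)⌉ = ⌈6.409⌉ = 7 payments; the last is €111.00.
Total paid = 6·€270.00 + €111.00 = €1,731.00.
Total interest = total paid − principal = €1,731.00 − €1,625.00 = €106.00.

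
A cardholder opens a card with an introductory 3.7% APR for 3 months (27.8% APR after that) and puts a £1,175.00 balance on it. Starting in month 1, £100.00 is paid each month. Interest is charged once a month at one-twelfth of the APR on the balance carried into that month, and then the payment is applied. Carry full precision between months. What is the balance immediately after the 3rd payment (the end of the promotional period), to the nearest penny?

Promo months 1–3 at r₀ = 3.7%/12 = 0.00308333; months 4+ at r₁ = 27.8%/12 = 0.0231667.
After month 3: iterate B ← B·(1+r₀) − £100.00 for 3 months → £884.98.

£884.98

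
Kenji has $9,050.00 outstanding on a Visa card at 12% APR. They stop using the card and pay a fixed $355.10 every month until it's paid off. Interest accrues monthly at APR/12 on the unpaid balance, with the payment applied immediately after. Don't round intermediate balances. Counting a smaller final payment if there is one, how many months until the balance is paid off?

Monthly rate r = 12%/12 = 1% = 0.01.
Recurrence: B ← B·(1+r) − $355.10.
Month 1: interest $90.50; balance after payment $8,785.40.
Month 2: interest $87.85; balance after payment $8,518.15.
Closed form: n = −ln(1 − rB₀/P)/ln(1+r) = −ln(0.74514)/ln(1.01) ≈ 29.565, so the balance reaches zero during payment 30.

30 payments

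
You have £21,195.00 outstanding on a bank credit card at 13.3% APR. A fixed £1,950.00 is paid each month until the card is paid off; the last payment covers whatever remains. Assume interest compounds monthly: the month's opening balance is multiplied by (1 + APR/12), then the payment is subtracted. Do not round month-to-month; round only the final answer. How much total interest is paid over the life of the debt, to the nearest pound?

£1,517

Monthly rate r = 13.3%/12 = 1.10833% = 0.0110833.
Payoff takes n = ⌈−ln(1 − rB₀/P)/ln(1+r)⌉ = ⌈11.646⌉ = 12 payments; the last is £1,261.82.
Total paid = 11·£1,950.00 + £1,261.82 = £22,711.82.
Total interest = total paid − principal = £22,711.82 − £21,195.00 = £1,516.82.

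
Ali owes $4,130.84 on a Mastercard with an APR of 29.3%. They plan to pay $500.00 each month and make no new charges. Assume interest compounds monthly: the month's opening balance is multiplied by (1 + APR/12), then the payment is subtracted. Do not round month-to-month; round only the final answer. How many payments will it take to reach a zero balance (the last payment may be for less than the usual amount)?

10 months

Monthly rate r = 29.3%/12 = 2.44167% = 0.0244167.
Recurrence: B ← B·(1+r) − $500.00.
Month 1: interest $100.86; balance after payment $3,731.70.
Month 2: interest $91.12; balance after payment $3,322.82.
Closed form: n = −ln(1 − rB₀/P)/ln(1+r) = −ln(0.79828)/ln(1.02442) ≈ 9.339, so the balance reaches zero during payment 10.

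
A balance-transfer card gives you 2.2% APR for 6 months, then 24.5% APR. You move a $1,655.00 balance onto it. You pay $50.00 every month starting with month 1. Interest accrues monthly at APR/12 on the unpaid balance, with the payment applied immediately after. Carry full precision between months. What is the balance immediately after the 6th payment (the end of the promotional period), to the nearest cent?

$1,371.91

Promo months 1–6 at r₀ = 2.2%/12 = 0.00183333; months 7+ at r₁ = 24.5%/12 = 0.0204167.
After month 6: iterate B ← B·(1+r₀) − $50.00 for 6 months → $1,371.91.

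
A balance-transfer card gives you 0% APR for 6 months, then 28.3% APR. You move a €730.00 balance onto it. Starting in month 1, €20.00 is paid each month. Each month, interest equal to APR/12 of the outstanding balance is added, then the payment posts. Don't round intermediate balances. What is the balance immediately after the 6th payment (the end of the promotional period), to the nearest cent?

€610.00

Promo months 1–6 at r₀ = 0%/12 = 0; months 7+ at r₁ = 28.3%/12 = 0.0235833.
After month 6 (no interest yet): B = €730.00 − 6·€20.00 = €610.00.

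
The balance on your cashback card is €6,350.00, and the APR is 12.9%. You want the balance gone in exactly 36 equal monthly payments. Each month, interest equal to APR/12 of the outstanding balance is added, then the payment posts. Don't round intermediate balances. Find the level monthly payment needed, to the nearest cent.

€213.65

Monthly rate r = 12.9%/12 = 1.075% = 0.01075.
Level-payment amortization: P = B₀·r / (1 − (1+r)^(−n)) = 6350.00·0.01075 / (1 − 1.01075^(−36)).
Denominator 1 − (1+r)^(−36) = 0.319504904.
P = 68.2625 / 0.319504904 ≈ 213.65.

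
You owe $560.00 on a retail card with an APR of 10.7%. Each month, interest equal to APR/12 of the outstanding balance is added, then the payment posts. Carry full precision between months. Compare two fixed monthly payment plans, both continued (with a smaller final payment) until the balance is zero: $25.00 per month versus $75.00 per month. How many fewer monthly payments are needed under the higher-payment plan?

18 fewer payments

Monthly rate r = 10.7%/12 = 0.891667% = 0.00891667.
At $25.00/mo: n = ⌈−ln(1 − rB₀/P)/ln(1+r)⌉ = 26 payments (last $2.49); total interest = total paid − $560.00 = $67.49.
At $75.00/mo: 8 payments (last $57.15); total interest $22.15.
Payments saved = 26 − 8 = 18.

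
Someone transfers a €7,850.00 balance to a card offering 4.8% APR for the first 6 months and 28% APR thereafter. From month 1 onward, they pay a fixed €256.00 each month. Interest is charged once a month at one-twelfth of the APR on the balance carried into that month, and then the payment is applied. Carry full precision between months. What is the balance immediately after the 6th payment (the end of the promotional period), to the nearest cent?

€6,488.85

Promo months 1–6 at r₀ = 4.8%/12 = 0.004; months 7+ at r₁ = 28%/12 = 0.0233333.
After month 6: iterate B ← B·(1+r₀) − €256.00 for 6 months → €6,488.85.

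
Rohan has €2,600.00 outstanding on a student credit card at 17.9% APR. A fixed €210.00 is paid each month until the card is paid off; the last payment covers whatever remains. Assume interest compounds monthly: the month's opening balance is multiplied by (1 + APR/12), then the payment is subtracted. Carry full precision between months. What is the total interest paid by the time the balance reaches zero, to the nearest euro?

€296

Monthly rate r = 17.9%/12 = 1.49167% = 0.0149167.
Payoff takes n = ⌈−ln(1 − rB₀/P)/ln(1+r)⌉ = ⌈13.790⌉ = 14 payments; the last is €166.10.
Total paid = 13·€210.00 + €166.10 = €2,896.10.
Total interest = total paid − principal = €2,896.10 − €2,600.00 = €296.10.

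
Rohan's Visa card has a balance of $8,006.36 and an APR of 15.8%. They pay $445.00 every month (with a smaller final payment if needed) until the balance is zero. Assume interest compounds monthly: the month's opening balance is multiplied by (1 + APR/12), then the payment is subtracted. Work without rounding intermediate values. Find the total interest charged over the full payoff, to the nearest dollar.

Monthly rate r = 15.8%/12 = 1.31667% = 0.0131667.
Payoff takes n = ⌈−ln(1 − rB₀/P)/ln(1+r)⌉ = ⌈20.668⌉ = 21 payments; the last is $298.02.
Total paid = 20·$445.00 + $298.02 = $9,198.02.
Total interest = total paid − principal = $9,198.02 − $8,006.36 = $1,191.66.

$1,192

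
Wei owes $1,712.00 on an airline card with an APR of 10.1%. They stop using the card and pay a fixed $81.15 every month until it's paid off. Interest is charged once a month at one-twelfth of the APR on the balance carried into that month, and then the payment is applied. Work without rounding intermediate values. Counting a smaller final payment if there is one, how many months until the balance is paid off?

Monthly rate r = 10.1%/12 = 0.841667% = 0.00841667.
Recurrence: B ← B·(1+r) − $81.15.
Month 1: interest $14.41; balance after payment $1,645.26.
Month 2: interest $13.85; balance after payment $1,577.96.
Closed form: n = −ln(1 − rB₀/P)/ln(1+r) = −ln(0.82244)/ln(1.00842) ≈ 23.324, so the balance reaches zero during payment 24.

24 payments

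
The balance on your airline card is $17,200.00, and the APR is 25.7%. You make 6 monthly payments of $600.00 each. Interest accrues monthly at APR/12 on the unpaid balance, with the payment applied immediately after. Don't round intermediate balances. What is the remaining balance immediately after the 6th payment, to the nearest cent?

Monthly rate r = 25.7%/12 = 2.14167% = 0.0214167.
Each month: B ← B·(1+r) − $600.00.
Month 1: interest $368.37; balance after payment $16,968.37.
Month 2: interest $363.41; balance after payment $16,731.77.
Month 3: interest $358.34; balance after payment $16,490.11.
Month 4: interest $353.16; balance after payment $16,243.27.
Month 5: interest $347.88; balance after payment $15,991.15.
Month 6: interest $342.48; balance after payment $15,733.63.

$15,733.63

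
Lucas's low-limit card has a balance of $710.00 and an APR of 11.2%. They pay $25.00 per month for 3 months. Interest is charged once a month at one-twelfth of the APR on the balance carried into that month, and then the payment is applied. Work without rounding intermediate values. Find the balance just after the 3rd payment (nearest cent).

Monthly rate r = 11.2%/12 = 0.933333% = 0.00933333.
Each month: B ← B·(1+r) − $25.00.
Month 1: interest $6.63; balance after payment $691.63.
Month 2: interest $6.46; balance after payment $673.08.
Month 3: interest $6.28; balance after payment $654.36.

$654.36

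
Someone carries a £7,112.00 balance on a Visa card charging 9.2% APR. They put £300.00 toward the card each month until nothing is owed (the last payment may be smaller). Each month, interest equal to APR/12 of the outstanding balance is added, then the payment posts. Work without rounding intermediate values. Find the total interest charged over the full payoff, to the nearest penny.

Monthly rate r = 9.2%/12 = 0.766667% = 0.00766667.
Payoff takes n = ⌈−ln(1 − rB₀/P)/ln(1+r)⌉ = ⌈26.264⌉ = 27 payments; the last is £79.40.
Total paid = 26·£300.00 + £79.40 = £7,879.40.
Total interest = total paid − principal = £7,879.40 − £7,112.00 = £767.40.

£767.40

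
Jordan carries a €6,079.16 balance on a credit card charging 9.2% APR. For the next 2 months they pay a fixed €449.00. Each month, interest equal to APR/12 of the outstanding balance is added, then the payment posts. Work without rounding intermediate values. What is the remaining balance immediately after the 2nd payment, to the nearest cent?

Monthly rate r = 9.2%/12 = 0.766667% = 0.00766667.
Each month: B ← B·(1+r) − €449.00.
Month 1: interest €46.61; balance after payment €5,676.77.
Month 2: interest €43.52; balance after payment €5,271.29.

€5,271.29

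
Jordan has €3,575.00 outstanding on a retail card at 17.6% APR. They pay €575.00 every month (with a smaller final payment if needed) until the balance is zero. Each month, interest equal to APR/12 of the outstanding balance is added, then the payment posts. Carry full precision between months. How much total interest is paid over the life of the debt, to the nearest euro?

€202

Monthly rate r = 17.6%/12 = 1.46667% = 0.0146667.
Payoff takes n = ⌈−ln(1 − rB₀/P)/ln(1+r)⌉ = ⌈6.567⌉ = 7 payments; the last is €327.09.
Total paid = 6·€575.00 + €327.09 = €3,777.09.
Total interest = total paid − principal = €3,777.09 − €3,575.00 = €202.09.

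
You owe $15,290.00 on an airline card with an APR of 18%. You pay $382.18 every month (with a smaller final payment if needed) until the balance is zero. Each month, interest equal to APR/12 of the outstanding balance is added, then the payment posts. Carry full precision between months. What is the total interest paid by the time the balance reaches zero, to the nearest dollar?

Monthly rate r = 18%/12 = 1.5% = 0.015.
Payoff takes n = ⌈−ln(1 − rB₀/P)/ln(1+r)⌉ = ⌈61.562⌉ = 62 payments; the last is $215.30.
Total paid = 61·$382.18 + $215.30 = $23,528.28.
Total interest = total paid − principal = $23,528.28 − $15,290.00 = $8,238.28.

$8,238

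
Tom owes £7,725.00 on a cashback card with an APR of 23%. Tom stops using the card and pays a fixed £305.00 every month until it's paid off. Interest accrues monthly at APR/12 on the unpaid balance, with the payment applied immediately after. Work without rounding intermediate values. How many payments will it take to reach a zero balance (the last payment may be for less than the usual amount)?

35 months

Monthly rate r = 23%/12 = 1.91667% = 0.0191667.
Recurrence: B ← B·(1+r) − £305.00.
Month 1: interest £148.06; balance after payment £7,568.06.
Month 2: interest £145.05; balance after payment £7,408.12.
Closed form: n = −ln(1 − rB₀/P)/ln(1+r) = −ln(0.51455)/ln(1.01917) ≈ 34.999, so the balance reaches zero during payment 35.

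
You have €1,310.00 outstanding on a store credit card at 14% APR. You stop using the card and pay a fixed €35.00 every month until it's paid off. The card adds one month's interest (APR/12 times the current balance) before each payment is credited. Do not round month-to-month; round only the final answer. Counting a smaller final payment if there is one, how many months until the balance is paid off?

Monthly rate r = 14%/12 = 1.16667% = 0.0116667.
Recurrence: B ← B·(1+r) − €35.00.
Month 1: interest €15.28; balance after payment €1,290.28.
Month 2: interest €15.05; balance after payment €1,270.34.
Closed form: n = −ln(1 − rB₀/P)/ln(1+r) = −ln(0.56333)/ln(1.01167) ≈ 49.476, so the balance reaches zero during payment 50.

50 payments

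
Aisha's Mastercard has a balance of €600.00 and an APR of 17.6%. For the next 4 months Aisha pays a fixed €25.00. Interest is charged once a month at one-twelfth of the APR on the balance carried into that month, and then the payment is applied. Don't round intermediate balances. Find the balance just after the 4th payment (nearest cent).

€533.76

Monthly rate r = 17.6%/12 = 1.46667% = 0.0146667.
Each month: B ← B·(1+r) − €25.00.
Month 1: interest €8.80; balance after payment €583.80.
Month 2: interest €8.56; balance after payment €567.36.
Month 3: interest €8.32; balance after payment €550.68.
Month 4: interest €8.08; balance after payment €533.76.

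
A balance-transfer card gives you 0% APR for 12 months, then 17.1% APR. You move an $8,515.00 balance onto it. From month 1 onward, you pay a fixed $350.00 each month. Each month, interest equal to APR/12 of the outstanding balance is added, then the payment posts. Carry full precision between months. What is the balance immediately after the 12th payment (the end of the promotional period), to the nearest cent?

Promo months 1–12 at r₀ = 0%/12 = 0; months 13+ at r₁ = 17.1%/12 = 0.01425.
After month 12 (no interest yet): B = $8,515.00 − 12·$350.00 = $4,315.00.

$4,315.00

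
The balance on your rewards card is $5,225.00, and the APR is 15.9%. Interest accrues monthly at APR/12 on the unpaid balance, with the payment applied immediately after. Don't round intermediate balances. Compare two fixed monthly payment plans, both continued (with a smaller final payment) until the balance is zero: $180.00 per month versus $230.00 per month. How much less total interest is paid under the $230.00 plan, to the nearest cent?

$381.73

Monthly rate r = 15.9%/12 = 1.325% = 0.01325.
At $180.00/mo: n = ⌈−ln(1 − rB₀/P)/ln(1+r)⌉ = 37 payments (last $159.36); total interest = total paid − $5,225.00 = $1,414.36.
At $230.00/mo: 28 payments (last $47.63); total interest $1,032.63.
Interest saved = $1,414.36 − $1,032.63 = $381.73.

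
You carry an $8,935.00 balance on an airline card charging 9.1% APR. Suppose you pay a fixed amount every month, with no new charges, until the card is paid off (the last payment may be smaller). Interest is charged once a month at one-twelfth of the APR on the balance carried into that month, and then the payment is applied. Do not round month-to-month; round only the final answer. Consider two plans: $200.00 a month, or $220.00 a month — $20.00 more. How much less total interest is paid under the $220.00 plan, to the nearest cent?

$230.60

Monthly rate r = 9.1%/12 = 0.758333% = 0.00758333.
At $200.00/mo: n = ⌈−ln(1 − rB₀/P)/ln(1+r)⌉ = 55 payments (last $151.61); total interest = total paid − $8,935.00 = $2,016.61.
At $220.00/mo: 49 payments (last $161.01); total interest $1,786.01.
Interest saved = $2,016.61 − $1,786.01 = $230.60.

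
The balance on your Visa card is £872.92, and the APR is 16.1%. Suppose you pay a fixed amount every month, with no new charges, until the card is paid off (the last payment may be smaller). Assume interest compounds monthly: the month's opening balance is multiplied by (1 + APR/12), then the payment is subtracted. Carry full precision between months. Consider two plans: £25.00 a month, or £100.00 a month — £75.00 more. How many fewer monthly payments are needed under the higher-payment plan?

38 fewer payments

Monthly rate r = 16.1%/12 = 1.34167% = 0.0134167.
At £25.00/mo: n = ⌈−ln(1 − rB₀/P)/ln(1+r)⌉ = 48 payments (last £10.54); total interest = total paid − £872.92 = £312.62.
At £100.00/mo: 10 payments (last £34.78); total interest £61.86.
Payments saved = 48 − 10 = 38.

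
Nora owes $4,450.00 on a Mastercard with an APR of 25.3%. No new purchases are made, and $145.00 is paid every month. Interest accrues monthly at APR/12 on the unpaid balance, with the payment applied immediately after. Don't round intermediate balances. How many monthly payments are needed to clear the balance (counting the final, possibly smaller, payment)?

50 payments

Monthly rate r = 25.3%/12 = 2.10833% = 0.0210833.
Recurrence: B ← B·(1+r) − $145.00.
Month 1: interest $93.82; balance after payment $4,398.82.
Month 2: interest $92.74; balance after payment $4,346.56.
Closed form: n = −ln(1 − rB₀/P)/ln(1+r) = −ln(0.35296)/ln(1.02108) ≈ 49.913, so the balance reaches zero during payment 50.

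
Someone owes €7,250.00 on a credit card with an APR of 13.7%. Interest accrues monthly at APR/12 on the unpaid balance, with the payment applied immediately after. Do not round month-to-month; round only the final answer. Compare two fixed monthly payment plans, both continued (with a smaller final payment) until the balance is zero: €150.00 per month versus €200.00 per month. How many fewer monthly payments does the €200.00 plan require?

Monthly rate r = 13.7%/12 = 1.14167% = 0.0114167.
At €150.00/mo: n = ⌈−ln(1 − rB₀/P)/ln(1+r)⌉ = 71 payments (last €104.42); total interest = total paid − €7,250.00 = €3,354.42.
At €200.00/mo: 48 payments (last €11.39); total interest €2,161.39.
Payments saved = 71 − 48 = 23.

23 fewer payments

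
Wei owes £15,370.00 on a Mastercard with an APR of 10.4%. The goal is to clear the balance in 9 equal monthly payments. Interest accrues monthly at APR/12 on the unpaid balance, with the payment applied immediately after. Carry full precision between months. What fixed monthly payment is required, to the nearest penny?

Monthly rate r = 10.4%/12 = 0.866667% = 0.00866667.
Level-payment amortization: P = B₀·r / (1 − (1+r)^(−n)) = 15370.00·0.00866667 / (1 − 1.00867^(−9)).
Denominator 1 − (1+r)^(−9) = 0.0747246779.
P = 133.207 / 0.0747246779 ≈ 1782.63.

£1,782.63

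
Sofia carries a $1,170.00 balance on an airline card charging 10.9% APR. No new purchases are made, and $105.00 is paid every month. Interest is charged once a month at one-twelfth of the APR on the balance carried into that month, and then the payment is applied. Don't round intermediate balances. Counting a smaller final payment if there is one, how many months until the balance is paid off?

Monthly rate r = 10.9%/12 = 0.908333% = 0.00908333.
Recurrence: B ← B·(1+r) − $105.00.
Month 1: interest $10.63; balance after payment $1,075.63.
Month 2: interest $9.77; balance after payment $980.40.
Closed form: n = −ln(1 − rB₀/P)/ln(1+r) = −ln(0.89879)/ln(1.00908) ≈ 11.801, so the balance reaches zero during payment 12.

12 months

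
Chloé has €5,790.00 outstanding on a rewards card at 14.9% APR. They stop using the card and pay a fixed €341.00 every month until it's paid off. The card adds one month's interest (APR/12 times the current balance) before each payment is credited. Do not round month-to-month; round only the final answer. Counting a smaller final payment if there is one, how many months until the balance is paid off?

Monthly rate r = 14.9%/12 = 1.24167% = 0.0124167.
Recurrence: B ← B·(1+r) − €341.00.
Month 1: interest €71.89; balance after payment €5,520.89.
Month 2: interest €68.55; balance after payment €5,248.44.
Closed form: n = −ln(1 − rB₀/P)/ln(1+r) = −ln(0.78917)/ln(1.01242) ≈ 19.187, so the balance reaches zero during payment 20.

20 payments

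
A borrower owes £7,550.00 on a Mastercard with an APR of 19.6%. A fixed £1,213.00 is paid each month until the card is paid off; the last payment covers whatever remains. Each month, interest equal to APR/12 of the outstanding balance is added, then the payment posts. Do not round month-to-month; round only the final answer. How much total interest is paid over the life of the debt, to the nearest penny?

£479.11

Monthly rate r = 19.6%/12 = 1.63333% = 0.0163333.
Payoff takes n = ⌈−ln(1 − rB₀/P)/ln(1+r)⌉ = ⌈6.617⌉ = 7 payments; the last is £751.11.
Total paid = 6·£1,213.00 + £751.11 = £8,029.11.
Total interest = total paid − principal = £8,029.11 − £7,550.00 = £479.11.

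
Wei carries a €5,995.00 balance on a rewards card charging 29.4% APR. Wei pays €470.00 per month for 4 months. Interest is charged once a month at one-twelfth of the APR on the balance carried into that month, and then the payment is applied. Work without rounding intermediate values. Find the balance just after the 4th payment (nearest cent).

Monthly rate r = 29.4%/12 = 2.45% = 0.0245.
Each month: B ← B·(1+r) − €470.00.
Month 1: interest €146.88; balance after payment €5,671.88.
Month 2: interest €138.96; balance after payment €5,340.84.
Month 3: interest €130.85; balance after payment €5,001.69.
Month 4: interest €122.54; balance after payment €4,654.23.

€4,654.23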